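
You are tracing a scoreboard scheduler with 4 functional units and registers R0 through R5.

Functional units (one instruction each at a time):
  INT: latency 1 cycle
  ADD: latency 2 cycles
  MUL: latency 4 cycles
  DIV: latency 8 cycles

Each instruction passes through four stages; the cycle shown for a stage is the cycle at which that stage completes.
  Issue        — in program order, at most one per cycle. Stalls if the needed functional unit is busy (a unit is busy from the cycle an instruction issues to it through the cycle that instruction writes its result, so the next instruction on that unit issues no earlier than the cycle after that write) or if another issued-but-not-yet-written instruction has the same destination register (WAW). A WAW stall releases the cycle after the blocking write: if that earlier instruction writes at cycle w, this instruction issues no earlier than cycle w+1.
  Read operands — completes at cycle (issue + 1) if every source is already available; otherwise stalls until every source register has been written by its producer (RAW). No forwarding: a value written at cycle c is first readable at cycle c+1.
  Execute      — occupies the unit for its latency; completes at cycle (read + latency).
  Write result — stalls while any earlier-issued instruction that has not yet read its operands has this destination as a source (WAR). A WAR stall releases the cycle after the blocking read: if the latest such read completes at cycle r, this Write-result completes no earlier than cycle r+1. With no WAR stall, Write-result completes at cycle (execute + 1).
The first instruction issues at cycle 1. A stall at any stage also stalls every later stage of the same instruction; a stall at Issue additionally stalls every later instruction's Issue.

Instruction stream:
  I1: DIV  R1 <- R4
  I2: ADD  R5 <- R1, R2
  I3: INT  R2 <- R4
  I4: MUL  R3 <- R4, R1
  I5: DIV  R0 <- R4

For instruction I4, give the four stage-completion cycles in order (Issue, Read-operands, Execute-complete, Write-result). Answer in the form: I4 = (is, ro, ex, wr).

c1: issue I1 (DIV)
c2: I1 read-ops, issue I2 (ADD)
c3: issue I3 (INT)
c4: I3 read-ops, issue I4 (MUL)
c5: I3 finished on INT
c10: I1 finished on DIV
c11: I1→R1
c12: I2 read-ops, I4 read-ops, issue I5 (DIV)
c13: I3→R2, I5 read-ops
c14: I2 finished on ADD
c15: I2→R5
c16: I4 finished on MUL
c17: I4→R3
c21: I5 finished on DIV
c22: I5→R0

I4 = (4, 12, 16, 17)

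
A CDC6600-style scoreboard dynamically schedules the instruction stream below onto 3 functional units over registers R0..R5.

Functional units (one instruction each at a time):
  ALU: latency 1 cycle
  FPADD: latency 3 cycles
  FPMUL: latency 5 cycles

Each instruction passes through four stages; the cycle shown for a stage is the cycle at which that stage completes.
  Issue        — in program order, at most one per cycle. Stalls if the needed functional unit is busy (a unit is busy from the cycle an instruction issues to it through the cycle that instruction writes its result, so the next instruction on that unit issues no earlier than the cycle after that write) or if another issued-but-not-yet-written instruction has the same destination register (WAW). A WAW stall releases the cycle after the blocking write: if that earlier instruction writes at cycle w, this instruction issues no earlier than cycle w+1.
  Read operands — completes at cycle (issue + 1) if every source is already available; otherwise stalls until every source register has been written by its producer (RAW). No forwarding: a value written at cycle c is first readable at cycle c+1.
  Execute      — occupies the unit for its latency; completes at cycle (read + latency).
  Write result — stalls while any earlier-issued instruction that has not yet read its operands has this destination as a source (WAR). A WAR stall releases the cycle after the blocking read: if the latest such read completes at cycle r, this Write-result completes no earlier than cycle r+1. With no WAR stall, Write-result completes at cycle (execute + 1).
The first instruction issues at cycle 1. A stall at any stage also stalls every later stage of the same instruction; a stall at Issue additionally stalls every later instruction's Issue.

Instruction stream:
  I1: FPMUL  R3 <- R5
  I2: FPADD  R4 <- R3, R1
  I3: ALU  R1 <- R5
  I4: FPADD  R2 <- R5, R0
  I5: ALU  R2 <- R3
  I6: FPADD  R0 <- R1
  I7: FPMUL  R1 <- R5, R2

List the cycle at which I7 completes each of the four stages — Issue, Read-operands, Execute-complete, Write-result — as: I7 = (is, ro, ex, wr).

I7 = (22, 24, 29, 30)

t=1  I1 dispatched to FPMUL
t=2  I1 operands ready; I2 dispatched to FPADD
t=3  I3 dispatched to ALU
t=4  I3 operands ready
t=5  I3 complete
t=7  I1 complete
t=8  R3←I1
t=9  I2 operands ready
t=10  R1←I3
t=12  I2 complete
t=13  R4←I2
t=14  I4 dispatched to FPADD
t=15  I4 operands ready
t=18  I4 complete
t=19  R2←I4
t=20  I5 dispatched to ALU
t=21  I5 operands ready; I6 dispatched to FPADD
t=22  I5 complete; I6 operands ready; I7 dispatched to FPMUL
t=23  R2←I5
t=24  I7 operands ready
t=25  I6 complete
t=26  R0←I6
t=29  I7 complete
t=30  R1←I7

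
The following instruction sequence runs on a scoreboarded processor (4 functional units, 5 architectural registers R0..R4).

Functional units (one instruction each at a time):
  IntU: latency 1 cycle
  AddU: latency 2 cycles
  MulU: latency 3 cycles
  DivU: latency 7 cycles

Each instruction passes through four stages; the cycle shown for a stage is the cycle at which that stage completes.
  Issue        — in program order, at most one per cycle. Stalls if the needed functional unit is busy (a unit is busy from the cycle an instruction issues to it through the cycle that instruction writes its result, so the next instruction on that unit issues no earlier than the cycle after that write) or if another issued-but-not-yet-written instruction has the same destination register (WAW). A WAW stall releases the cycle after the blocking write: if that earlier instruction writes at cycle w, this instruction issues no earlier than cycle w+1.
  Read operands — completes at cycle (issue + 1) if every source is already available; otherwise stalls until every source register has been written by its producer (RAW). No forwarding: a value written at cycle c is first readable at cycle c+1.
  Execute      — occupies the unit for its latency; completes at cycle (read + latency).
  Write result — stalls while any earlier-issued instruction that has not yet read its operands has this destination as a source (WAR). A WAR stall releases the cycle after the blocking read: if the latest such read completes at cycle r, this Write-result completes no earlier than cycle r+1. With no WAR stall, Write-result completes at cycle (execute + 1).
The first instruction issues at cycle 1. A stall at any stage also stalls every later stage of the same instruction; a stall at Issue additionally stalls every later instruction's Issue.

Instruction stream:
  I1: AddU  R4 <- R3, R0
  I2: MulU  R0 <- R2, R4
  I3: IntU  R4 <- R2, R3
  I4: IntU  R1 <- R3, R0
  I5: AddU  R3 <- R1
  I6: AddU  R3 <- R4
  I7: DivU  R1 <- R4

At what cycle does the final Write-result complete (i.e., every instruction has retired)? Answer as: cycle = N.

I1: IS=1 RO=2 EX=4 WR=5
I2: IS=2 RO=6 EX=9 WR=10  [RAW R4: wait I1 write@5]
I3: IS=6 RO=7 EX=8 WR=9  [WAW R4: wait I1 write@5]
I4: IS=10 RO=11 EX=12 WR=13  [struct: IntU busy until I3 writes@9]
I5: IS=11 RO=14 EX=16 WR=17  [RAW R1: wait I4 write@13]
I6: IS=18 RO=19 EX=21 WR=22  [struct: AddU busy until I5 writes@17]
I7: IS=19 RO=20 EX=27 WR=28

cycle = 28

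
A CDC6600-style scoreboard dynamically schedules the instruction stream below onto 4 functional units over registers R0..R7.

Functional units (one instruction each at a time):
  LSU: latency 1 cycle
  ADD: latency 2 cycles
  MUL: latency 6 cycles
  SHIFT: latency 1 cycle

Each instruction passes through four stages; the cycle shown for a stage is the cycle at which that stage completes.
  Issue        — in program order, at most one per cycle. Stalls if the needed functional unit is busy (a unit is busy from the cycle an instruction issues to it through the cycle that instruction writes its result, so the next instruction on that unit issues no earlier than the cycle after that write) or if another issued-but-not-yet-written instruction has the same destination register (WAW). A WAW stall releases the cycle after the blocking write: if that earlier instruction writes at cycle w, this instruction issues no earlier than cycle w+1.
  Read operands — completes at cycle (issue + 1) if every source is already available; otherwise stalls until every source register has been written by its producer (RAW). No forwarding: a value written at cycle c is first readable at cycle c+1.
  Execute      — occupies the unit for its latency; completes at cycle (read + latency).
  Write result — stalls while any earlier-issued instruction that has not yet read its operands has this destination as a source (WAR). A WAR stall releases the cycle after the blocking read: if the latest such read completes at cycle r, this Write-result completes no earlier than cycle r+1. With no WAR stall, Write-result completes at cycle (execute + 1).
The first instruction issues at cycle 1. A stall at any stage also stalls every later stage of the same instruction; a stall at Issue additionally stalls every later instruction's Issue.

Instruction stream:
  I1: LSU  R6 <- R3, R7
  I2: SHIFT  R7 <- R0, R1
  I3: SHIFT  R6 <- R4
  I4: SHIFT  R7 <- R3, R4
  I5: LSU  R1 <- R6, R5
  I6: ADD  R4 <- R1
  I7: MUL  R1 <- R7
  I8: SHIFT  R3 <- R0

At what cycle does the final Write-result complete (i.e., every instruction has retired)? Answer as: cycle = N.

I1  is:1  ro:2  ex:3  wr:4
I2  is:2  ro:3  ex:4  wr:5
I3  is:6  ro:7  ex:8  wr:9  — struct: SHIFT busy until I2 writes@5
I4  is:10  ro:11  ex:12  wr:13  — struct: SHIFT busy until I3 writes@9
I5  is:11  ro:12  ex:13  wr:14
I6  is:12  ro:15  ex:17  wr:18  — RAW R1: wait I5 write@14
I7  is:15  ro:16  ex:22  wr:23  — WAW R1: wait I5 write@14
I8  is:16  ro:17  ex:18  wr:19

cycle = 23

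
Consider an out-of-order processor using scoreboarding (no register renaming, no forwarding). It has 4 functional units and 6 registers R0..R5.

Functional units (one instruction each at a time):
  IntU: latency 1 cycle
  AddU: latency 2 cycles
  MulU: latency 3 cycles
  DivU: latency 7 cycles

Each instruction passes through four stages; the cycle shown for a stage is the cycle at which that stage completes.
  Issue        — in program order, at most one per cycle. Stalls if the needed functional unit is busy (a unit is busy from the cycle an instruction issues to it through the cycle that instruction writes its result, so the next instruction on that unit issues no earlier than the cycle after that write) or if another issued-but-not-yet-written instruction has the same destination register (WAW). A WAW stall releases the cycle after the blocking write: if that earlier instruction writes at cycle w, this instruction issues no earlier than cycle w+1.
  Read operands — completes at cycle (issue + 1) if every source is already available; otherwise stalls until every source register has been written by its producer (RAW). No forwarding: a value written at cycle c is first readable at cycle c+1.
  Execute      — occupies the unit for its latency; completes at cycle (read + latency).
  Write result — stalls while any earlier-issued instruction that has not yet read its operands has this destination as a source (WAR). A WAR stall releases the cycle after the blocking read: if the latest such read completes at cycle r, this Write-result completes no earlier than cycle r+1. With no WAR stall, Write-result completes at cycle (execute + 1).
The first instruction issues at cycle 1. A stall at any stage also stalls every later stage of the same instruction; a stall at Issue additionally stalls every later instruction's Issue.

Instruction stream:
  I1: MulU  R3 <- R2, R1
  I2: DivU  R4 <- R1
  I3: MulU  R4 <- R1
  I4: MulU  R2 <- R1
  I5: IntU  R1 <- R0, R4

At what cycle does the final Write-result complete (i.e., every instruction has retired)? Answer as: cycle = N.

cycle = 23

c1: I1 issues→MulU
c2: I1 reads · I2 issues→DivU
c3: I2 reads
c5: I1 exec-done
c6: I1 writes R3
c10: I2 exec-done
c11: I2 writes R4
c12: I3 issues→MulU
c13: I3 reads
c16: I3 exec-done
c17: I3 writes R4
c18: I4 issues→MulU
c19: I4 reads · I5 issues→IntU
c20: I5 reads
c21: I5 exec-done
c22: I4 exec-done · I5 writes R1
c23: I4 writes R2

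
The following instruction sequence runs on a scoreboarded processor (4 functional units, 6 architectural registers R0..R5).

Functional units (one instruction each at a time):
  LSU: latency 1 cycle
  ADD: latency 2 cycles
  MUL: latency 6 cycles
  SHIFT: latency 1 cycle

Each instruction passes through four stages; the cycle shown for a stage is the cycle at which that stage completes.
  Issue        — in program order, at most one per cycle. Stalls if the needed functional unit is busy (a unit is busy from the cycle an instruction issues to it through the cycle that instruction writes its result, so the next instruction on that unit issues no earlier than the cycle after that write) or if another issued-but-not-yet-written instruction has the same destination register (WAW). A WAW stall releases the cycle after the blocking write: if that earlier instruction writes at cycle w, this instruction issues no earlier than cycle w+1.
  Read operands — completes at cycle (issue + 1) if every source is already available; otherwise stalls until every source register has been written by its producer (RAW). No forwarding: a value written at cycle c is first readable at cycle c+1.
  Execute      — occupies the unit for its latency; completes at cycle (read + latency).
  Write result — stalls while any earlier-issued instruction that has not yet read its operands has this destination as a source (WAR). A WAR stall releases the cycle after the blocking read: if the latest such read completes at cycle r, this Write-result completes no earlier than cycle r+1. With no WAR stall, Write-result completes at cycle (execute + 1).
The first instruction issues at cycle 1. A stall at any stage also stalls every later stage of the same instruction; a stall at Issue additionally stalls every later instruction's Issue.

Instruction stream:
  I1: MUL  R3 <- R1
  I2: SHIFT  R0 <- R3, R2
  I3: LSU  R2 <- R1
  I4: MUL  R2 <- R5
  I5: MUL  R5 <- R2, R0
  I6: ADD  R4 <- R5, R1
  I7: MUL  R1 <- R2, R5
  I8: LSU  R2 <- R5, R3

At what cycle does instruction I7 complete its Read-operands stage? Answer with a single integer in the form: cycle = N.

c1: issue I1 (MUL)
c2: I1 read-ops | issue I2 (SHIFT)
c3: issue I3 (LSU)
c4: I3 read-ops
c5: I3 finished on LSU
c8: I1 finished on MUL
c9: I1→R3
c10: I2 read-ops
c11: I2 finished on SHIFT | I3→R2
c12: I2→R0 | issue I4 (MUL)
c13: I4 read-ops
c19: I4 finished on MUL
c20: I4→R2
c21: issue I5 (MUL)
c22: I5 read-ops | issue I6 (ADD)
c28: I5 finished on MUL
c29: I5→R5
c30: I6 read-ops | issue I7 (MUL)
c31: I7 read-ops | issue I8 (LSU)
c32: I6 finished on ADD | I8 read-ops
c33: I6→R4 | I8 finished on LSU
c34: I8→R2
c37: I7 finished on MUL
c38: I7→R1

cycle = 31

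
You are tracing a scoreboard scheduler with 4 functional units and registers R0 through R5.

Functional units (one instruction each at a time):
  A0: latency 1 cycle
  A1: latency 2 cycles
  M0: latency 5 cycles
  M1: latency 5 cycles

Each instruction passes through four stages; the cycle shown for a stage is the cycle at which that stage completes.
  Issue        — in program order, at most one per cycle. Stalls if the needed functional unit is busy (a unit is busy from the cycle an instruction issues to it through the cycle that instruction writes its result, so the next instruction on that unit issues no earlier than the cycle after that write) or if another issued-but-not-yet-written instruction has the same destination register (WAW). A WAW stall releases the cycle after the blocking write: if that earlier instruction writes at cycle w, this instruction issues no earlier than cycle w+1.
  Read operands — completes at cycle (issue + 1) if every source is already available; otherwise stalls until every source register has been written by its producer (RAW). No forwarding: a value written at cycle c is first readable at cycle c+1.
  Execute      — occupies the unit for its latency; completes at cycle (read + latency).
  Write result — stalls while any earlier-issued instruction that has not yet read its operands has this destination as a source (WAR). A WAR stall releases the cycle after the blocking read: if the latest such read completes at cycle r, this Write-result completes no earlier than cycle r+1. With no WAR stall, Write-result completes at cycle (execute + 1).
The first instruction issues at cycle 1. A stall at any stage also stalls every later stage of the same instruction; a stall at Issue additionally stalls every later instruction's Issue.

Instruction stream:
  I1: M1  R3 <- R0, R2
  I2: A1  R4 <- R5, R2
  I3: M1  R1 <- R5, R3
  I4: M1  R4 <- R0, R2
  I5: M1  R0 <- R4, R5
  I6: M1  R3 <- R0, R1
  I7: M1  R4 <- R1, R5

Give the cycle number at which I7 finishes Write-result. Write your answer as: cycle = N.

cycle 1: I1 issues→M1
cycle 2: I1 reads · I2 issues→A1
cycle 3: I2 reads
cycle 5: I2 exec-done
cycle 6: I2 writes R4
cycle 7: I1 exec-done
cycle 8: I1 writes R3
cycle 9: I3 issues→M1
cycle 10: I3 reads
cycle 15: I3 exec-done
cycle 16: I3 writes R1
cycle 17: I4 issues→M1
cycle 18: I4 reads
cycle 23: I4 exec-done
cycle 24: I4 writes R4
cycle 25: I5 issues→M1
cycle 26: I5 reads
cycle 31: I5 exec-done
cycle 32: I5 writes R0
cycle 33: I6 issues→M1
cycle 34: I6 reads
cycle 39: I6 exec-done
cycle 40: I6 writes R3
cycle 41: I7 issues→M1
cycle 42: I7 reads
cycle 47: I7 exec-done
cycle 48: I7 writes R4

cycle = 48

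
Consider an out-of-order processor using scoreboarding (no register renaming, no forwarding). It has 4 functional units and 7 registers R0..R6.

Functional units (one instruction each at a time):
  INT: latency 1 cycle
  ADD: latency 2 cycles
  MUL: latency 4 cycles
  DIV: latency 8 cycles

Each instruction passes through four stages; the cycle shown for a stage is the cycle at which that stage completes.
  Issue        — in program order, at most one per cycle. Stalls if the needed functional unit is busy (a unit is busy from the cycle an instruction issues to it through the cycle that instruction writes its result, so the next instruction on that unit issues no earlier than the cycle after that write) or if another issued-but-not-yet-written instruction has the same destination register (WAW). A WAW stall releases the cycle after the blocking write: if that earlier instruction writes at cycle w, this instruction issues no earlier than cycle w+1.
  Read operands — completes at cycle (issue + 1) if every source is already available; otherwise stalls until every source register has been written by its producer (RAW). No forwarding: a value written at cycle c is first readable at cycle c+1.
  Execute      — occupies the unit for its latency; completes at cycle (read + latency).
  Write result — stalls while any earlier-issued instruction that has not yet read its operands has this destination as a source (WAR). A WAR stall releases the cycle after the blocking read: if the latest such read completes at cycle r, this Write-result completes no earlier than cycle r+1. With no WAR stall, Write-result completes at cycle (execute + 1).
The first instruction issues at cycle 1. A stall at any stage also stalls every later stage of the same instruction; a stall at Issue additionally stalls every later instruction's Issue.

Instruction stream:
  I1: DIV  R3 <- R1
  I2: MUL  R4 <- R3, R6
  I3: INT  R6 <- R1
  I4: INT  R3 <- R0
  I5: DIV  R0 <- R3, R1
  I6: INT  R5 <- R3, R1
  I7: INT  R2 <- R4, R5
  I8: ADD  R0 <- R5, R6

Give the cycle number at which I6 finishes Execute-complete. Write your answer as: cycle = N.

cycle = 20

I1: IS=1 RO=2 EX=10 WR=11
I2: IS=2 RO=12 EX=16 WR=17  [RAW R3: wait I1 write@11]
I3: IS=3 RO=4 EX=5 WR=13  [WAR R6: wait I2 read@12]
I4: IS=14 RO=15 EX=16 WR=17  [struct: INT busy until I3 writes@13]
I5: IS=15 RO=18 EX=26 WR=27  [RAW R3: wait I4 write@17]
I6: IS=18 RO=19 EX=20 WR=21  [struct: INT busy until I4 writes@17]
I7: IS=22 RO=23 EX=24 WR=25  [struct: INT busy until I6 writes@21]
I8: IS=28 RO=29 EX=31 WR=32  [WAW R0: wait I5 write@27]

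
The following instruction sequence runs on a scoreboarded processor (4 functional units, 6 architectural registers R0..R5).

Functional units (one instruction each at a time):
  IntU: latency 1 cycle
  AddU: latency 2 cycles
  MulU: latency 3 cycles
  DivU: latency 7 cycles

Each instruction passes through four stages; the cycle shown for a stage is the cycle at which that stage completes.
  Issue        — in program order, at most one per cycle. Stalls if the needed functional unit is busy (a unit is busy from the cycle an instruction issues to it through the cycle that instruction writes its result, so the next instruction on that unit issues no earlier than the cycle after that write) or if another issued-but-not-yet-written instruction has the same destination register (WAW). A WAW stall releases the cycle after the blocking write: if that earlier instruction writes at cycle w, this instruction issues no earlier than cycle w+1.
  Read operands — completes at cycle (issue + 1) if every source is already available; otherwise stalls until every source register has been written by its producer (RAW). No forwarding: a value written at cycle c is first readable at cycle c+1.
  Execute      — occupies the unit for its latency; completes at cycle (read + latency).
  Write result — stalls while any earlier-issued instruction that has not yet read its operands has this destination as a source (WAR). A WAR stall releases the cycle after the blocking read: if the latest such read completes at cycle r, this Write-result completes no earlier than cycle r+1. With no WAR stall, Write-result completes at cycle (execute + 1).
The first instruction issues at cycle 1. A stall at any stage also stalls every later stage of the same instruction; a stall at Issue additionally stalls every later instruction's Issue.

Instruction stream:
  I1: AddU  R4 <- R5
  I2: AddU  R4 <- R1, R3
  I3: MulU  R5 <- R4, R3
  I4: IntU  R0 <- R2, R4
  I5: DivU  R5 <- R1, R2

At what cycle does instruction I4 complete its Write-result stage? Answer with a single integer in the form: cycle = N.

cycle = 13

cycle 1: I1 issues→AddU
cycle 2: I1 reads
cycle 4: I1 exec-done
cycle 5: I1 writes R4
cycle 6: I2 issues→AddU
cycle 7: I2 reads · I3 issues→MulU
cycle 8: I4 issues→IntU
cycle 9: I2 exec-done
cycle 10: I2 writes R4
cycle 11: I3 reads · I4 reads
cycle 12: I4 exec-done
cycle 13: I4 writes R0
cycle 14: I3 exec-done
cycle 15: I3 writes R5
cycle 16: I5 issues→DivU
cycle 17: I5 reads
cycle 24: I5 exec-done
cycle 25: I5 writes R5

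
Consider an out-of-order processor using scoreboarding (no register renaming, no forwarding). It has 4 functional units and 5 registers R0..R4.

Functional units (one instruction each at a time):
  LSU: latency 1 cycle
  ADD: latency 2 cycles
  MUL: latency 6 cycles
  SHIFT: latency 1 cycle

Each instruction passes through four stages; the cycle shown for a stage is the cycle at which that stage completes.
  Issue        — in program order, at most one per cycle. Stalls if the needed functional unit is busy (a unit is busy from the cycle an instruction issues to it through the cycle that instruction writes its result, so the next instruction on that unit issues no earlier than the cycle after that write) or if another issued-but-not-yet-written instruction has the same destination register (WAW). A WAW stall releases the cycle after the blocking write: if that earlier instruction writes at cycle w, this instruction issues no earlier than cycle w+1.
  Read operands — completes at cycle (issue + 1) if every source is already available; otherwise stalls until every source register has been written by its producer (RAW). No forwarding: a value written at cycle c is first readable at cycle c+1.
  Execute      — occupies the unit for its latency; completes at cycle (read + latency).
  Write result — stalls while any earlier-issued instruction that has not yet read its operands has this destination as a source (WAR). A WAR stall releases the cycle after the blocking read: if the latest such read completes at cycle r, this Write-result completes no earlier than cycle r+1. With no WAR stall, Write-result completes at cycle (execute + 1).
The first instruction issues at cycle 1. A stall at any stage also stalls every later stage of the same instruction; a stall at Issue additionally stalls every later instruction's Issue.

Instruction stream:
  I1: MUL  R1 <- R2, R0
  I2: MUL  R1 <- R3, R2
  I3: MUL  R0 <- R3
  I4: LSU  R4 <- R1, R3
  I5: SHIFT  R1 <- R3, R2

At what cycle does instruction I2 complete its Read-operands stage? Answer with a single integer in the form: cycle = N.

I1 -> (1, 2, 8, 9)
I2 -> (10, 11, 17, 18)  // struct: MUL busy until I1 writes@9
I3 -> (19, 20, 26, 27)  // struct: MUL busy until I2 writes@18
I4 -> (20, 21, 22, 23)
I5 -> (21, 22, 23, 24)

cycle = 11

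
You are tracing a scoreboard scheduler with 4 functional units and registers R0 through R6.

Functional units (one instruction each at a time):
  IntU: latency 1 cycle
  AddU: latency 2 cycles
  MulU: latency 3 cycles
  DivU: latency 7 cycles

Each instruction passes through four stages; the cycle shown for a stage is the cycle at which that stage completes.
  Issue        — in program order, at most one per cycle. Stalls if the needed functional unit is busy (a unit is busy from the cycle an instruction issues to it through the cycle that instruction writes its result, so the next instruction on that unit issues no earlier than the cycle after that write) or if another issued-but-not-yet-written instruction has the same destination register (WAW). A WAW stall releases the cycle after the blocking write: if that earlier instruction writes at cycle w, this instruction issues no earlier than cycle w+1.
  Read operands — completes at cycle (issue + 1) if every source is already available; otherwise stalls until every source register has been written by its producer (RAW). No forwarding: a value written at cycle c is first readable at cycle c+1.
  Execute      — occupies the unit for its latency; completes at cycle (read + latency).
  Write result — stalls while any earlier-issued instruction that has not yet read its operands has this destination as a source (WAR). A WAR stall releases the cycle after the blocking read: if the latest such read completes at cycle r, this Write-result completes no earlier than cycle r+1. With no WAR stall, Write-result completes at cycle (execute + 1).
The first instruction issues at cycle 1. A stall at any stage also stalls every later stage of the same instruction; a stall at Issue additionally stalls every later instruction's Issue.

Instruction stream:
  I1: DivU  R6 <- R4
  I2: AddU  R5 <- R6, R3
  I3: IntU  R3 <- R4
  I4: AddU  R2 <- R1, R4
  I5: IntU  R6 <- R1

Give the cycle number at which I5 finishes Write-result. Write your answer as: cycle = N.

t=1  issue I1 (DivU)
t=2  I1 read-ops | issue I2 (AddU)
t=3  issue I3 (IntU)
t=4  I3 read-ops
t=5  I3 finished on IntU
t=9  I1 finished on DivU
t=10  I1→R6
t=11  I2 read-ops
t=12  I3→R3
t=13  I2 finished on AddU
t=14  I2→R5
t=15  issue I4 (AddU)
t=16  I4 read-ops | issue I5 (IntU)
t=17  I5 read-ops
t=18  I4 finished on AddU | I5 finished on IntU
t=19  I4→R2 | I5→R6

cycle = 19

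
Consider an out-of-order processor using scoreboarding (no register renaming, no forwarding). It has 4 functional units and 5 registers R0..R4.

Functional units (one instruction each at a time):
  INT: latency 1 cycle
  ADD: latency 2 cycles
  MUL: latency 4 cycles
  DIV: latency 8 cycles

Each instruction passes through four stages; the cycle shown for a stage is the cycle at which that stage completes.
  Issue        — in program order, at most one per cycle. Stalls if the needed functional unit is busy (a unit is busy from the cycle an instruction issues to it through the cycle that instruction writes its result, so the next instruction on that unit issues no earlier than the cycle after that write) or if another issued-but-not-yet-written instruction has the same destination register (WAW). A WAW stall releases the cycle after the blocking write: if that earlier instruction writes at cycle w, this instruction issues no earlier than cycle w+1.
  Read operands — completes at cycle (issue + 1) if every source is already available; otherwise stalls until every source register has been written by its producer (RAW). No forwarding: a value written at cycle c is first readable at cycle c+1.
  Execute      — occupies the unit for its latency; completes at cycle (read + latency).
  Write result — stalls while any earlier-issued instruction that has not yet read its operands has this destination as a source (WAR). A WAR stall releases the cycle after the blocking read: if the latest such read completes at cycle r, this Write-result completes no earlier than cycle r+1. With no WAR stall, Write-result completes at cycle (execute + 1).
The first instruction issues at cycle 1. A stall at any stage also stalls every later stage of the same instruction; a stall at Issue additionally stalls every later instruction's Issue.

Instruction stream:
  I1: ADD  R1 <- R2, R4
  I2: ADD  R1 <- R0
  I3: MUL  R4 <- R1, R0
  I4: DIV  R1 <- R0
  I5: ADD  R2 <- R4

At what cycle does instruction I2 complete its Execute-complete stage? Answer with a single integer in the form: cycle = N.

1) issue 1, read 2, done 4, write 5
2) issue 6, read 7, done 9, write 10  <struct: ADD busy until I1 writes@5>
3) issue 7, read 11, done 15, write 16  <RAW R1: wait I2 write@10>
4) issue 11, read 12, done 20, write 21  <WAW R1: wait I2 write@10>
5) issue 12, read 17, done 19, write 20  <RAW R4: wait I3 write@16>

cycle = 9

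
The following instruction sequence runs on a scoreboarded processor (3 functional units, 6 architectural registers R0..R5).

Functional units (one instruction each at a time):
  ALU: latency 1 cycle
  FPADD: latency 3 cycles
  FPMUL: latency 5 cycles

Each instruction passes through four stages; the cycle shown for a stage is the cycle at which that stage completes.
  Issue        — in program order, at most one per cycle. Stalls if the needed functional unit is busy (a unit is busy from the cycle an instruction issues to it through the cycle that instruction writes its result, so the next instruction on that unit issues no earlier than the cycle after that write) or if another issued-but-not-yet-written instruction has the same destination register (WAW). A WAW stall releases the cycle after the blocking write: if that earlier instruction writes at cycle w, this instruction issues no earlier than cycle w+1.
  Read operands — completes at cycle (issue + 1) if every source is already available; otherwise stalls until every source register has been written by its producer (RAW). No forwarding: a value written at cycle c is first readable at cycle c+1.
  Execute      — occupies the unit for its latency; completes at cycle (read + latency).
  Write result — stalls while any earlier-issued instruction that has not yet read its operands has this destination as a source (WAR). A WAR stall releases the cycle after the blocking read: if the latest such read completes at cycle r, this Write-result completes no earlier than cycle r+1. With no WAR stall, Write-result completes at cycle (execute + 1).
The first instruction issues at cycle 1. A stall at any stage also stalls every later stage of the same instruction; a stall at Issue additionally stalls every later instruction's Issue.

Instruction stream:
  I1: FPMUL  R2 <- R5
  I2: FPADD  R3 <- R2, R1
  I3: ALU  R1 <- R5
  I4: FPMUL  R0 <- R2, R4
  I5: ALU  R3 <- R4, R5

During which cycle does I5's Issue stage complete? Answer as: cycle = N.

cycle = 14

I1  is:1  ro:2  ex:7  wr:8
I2  is:2  ro:9  ex:12  wr:13  — RAW R2: wait I1 write@8
I3  is:3  ro:4  ex:5  wr:10  — WAR R1: wait I2 read@9
I4  is:9  ro:10  ex:15  wr:16  — struct: FPMUL busy until I1 writes@8
I5  is:14  ro:15  ex:16  wr:17  — WAW R3: wait I2 write@13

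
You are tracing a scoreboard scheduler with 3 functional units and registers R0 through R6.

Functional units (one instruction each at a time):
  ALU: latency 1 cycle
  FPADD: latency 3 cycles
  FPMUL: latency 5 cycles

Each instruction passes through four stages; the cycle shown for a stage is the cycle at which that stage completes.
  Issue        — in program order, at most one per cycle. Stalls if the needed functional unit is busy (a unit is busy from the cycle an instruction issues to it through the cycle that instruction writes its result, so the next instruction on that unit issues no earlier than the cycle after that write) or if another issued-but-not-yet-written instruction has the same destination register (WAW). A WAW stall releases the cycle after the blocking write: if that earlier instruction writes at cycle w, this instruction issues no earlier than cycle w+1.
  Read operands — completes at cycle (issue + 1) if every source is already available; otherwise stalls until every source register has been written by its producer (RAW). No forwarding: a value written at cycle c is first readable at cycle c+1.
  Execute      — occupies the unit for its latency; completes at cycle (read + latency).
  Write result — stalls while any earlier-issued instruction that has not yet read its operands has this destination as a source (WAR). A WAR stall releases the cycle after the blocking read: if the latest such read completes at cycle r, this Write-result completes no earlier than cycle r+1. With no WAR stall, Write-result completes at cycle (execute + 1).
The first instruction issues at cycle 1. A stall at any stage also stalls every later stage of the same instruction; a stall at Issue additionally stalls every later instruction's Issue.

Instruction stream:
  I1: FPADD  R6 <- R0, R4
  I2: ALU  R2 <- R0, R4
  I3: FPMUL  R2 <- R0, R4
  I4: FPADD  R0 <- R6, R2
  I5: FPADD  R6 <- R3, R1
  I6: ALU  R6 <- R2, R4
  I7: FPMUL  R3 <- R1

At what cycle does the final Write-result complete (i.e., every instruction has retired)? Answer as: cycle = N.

[1] I1 issues→FPADD
[2] I1 reads, I2 issues→ALU
[3] I2 reads
[4] I2 exec-done
[5] I1 exec-done, I2 writes R2
[6] I1 writes R6, I3 issues→FPMUL
[7] I3 reads, I4 issues→FPADD
[12] I3 exec-done
[13] I3 writes R2
[14] I4 reads
[17] I4 exec-done
[18] I4 writes R0
[19] I5 issues→FPADD
[20] I5 reads
[23] I5 exec-done
[24] I5 writes R6
[25] I6 issues→ALU
[26] I6 reads, I7 issues→FPMUL
[27] I6 exec-done, I7 reads
[28] I6 writes R6
[32] I7 exec-done
[33] I7 writes R3

cycle = 33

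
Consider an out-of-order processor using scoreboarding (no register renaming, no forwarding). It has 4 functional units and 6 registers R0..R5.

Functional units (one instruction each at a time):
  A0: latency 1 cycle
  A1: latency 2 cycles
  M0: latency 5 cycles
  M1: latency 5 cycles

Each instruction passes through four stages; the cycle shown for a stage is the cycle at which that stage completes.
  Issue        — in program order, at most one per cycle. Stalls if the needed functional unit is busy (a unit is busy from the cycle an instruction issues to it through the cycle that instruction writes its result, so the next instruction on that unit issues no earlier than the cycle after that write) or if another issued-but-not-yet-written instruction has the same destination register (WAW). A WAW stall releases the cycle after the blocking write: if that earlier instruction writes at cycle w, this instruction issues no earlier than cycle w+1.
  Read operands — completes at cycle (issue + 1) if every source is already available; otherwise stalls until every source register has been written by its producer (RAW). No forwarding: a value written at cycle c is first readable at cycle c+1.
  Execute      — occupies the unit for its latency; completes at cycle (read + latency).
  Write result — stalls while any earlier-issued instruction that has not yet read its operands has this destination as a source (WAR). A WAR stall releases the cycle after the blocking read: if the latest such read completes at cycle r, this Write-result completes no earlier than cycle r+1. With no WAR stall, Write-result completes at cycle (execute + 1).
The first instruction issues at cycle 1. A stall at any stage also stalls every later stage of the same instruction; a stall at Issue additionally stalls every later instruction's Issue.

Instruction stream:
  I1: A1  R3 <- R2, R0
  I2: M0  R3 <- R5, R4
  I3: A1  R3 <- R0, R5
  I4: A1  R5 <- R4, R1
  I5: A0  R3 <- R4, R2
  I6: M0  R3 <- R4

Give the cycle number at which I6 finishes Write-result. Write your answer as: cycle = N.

  I1 | 1 | 2 | 4 | 5
  I2 | 6 | 7 | 12 | 13   WAW R3: wait I1 write@5
  I3 | 14 | 15 | 17 | 18   WAW R3: wait I2 write@13
  I4 | 19 | 20 | 22 | 23   struct: A1 busy until I3 writes@18
  I5 | 20 | 21 | 22 | 23
  I6 | 24 | 25 | 30 | 31   WAW R3: wait I5 write@23

cycle = 31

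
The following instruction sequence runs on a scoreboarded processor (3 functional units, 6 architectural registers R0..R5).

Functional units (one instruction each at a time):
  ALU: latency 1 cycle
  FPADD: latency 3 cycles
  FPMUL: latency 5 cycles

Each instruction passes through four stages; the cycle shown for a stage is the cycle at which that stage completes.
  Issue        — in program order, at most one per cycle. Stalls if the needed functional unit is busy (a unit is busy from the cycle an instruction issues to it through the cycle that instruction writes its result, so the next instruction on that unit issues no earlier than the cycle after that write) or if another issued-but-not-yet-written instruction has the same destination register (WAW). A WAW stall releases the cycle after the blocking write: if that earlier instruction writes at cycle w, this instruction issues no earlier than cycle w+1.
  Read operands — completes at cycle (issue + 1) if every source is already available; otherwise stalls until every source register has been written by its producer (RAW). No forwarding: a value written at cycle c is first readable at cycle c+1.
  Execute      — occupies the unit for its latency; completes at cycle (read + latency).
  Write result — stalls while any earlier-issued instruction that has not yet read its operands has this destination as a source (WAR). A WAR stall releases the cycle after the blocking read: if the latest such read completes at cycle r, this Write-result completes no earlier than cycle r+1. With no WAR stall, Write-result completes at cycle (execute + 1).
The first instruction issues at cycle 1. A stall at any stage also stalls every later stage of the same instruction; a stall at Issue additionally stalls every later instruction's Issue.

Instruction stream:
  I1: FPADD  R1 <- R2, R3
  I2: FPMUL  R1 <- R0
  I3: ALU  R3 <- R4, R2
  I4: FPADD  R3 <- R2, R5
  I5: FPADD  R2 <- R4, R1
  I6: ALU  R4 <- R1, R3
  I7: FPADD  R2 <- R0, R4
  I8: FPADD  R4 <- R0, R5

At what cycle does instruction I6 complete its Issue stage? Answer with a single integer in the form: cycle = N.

cycle = 19

I1: IS=1 RO=2 EX=5 WR=6
I2: IS=7 RO=8 EX=13 WR=14  [WAW R1: wait I1 write@6]
I3: IS=8 RO=9 EX=10 WR=11
I4: IS=12 RO=13 EX=16 WR=17  [WAW R3: wait I3 write@11]
I5: IS=18 RO=19 EX=22 WR=23  [struct: FPADD busy until I4 writes@17]
I6: IS=19 RO=20 EX=21 WR=22
I7: IS=24 RO=25 EX=28 WR=29  [struct: FPADD busy until I5 writes@23]
I8: IS=30 RO=31 EX=34 WR=35  [struct: FPADD busy until I7 writes@29]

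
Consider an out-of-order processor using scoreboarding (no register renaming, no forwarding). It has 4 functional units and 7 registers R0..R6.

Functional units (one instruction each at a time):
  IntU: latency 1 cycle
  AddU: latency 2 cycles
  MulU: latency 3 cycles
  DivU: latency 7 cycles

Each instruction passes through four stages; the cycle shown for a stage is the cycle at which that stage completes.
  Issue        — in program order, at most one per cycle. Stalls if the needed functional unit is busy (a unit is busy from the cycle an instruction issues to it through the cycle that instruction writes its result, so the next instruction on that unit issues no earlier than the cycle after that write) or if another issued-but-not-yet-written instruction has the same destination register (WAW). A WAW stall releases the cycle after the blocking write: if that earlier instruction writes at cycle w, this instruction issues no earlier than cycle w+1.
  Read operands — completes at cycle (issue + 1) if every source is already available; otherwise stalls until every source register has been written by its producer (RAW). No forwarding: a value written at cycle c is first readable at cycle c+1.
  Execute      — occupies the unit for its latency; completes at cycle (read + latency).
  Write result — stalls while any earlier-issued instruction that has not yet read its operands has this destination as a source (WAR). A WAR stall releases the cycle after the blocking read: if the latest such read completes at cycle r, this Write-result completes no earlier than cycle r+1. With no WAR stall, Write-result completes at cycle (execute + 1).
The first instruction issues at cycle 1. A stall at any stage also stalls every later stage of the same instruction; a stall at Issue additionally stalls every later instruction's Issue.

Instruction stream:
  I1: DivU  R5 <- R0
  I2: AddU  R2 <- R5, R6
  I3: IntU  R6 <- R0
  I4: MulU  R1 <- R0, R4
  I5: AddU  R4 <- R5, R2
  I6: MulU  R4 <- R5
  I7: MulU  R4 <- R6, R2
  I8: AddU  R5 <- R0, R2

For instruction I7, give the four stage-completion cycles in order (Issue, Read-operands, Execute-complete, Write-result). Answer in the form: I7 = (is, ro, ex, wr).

I7 = (26, 27, 30, 31)

I1  is:1  ro:2  ex:9  wr:10
I2  is:2  ro:11  ex:13  wr:14  — RAW R5: wait I1 write@10
I3  is:3  ro:4  ex:5  wr:12  — WAR R6: wait I2 read@11
I4  is:4  ro:5  ex:8  wr:9
I5  is:15  ro:16  ex:18  wr:19  — struct: AddU busy until I2 writes@14
I6  is:20  ro:21  ex:24  wr:25  — WAW R4: wait I5 write@19
I7  is:26  ro:27  ex:30  wr:31  — struct: MulU busy until I6 writes@25
I8  is:27  ro:28  ex:30  wr:31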